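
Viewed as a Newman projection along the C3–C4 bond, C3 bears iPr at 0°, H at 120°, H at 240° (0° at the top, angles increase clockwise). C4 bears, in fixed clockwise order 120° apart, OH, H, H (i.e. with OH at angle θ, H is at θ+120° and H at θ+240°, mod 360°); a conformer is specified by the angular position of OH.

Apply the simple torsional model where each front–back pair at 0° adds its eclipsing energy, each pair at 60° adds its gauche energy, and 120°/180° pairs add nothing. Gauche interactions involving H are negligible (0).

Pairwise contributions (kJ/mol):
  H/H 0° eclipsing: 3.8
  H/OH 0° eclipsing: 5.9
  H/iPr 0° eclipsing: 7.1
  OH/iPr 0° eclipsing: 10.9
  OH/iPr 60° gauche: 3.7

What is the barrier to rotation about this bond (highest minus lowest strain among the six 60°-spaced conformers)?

18.5 kJ/mol

OH at 0° is eclipsed. iPr at 0° is eclipsed with OH at 0° (10.9); H at 120° is eclipsed with H at 120° (3.8); H at 240° is eclipsed with H at 240° (3.8). Total 18.5 kJ/mol.
OH at 60° is staggered. iPr at 0° is gauche with OH at 60° (3.7). Total 3.7 kJ/mol.
OH at 120° is eclipsed. iPr at 0° is eclipsed with H at 0° (7.1); H at 120° is eclipsed with OH at 120° (5.9); H at 240° is eclipsed with H at 240° (3.8). Total 16.8 kJ/mol.
OH at 180° (staggered): no non-H gauche contacts → 0.0 kJ/mol.
OH at 240° is eclipsed. iPr at 0° is eclipsed with H at 0° (7.1); H at 120° is eclipsed with H at 120° (3.8); H at 240° is eclipsed with OH at 240° (5.9). Total 16.8 kJ/mol.
OH at 300° is staggered. iPr at 0° is gauche with OH at 300° (3.7). Total 3.7 kJ/mol.
Max at 0° (18.5 kJ/mol), min at 180° (0.0 kJ/mol); barrier = 18.5 kJ/mol.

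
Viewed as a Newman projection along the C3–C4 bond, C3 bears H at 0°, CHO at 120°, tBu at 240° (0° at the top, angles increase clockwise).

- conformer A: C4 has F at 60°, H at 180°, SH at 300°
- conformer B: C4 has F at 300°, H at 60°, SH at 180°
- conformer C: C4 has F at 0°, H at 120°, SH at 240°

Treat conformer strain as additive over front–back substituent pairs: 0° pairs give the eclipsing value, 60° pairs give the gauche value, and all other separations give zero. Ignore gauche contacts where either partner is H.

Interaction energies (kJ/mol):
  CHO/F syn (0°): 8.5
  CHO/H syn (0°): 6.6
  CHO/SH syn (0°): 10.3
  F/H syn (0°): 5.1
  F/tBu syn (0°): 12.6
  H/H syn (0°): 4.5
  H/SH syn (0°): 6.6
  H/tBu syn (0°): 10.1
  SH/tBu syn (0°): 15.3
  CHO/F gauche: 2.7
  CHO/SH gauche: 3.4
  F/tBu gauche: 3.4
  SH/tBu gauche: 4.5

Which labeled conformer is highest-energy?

A (staggered): CHO–F gauche, tBu–SH gauche; 2.7 + 4.5 = 7.2 kJ/mol.
B (staggered): CHO–SH gauche, tBu–F gauche, tBu–SH gauche; 3.4 + 3.4 + 4.5 = 11.3 kJ/mol.
C (eclipsed): H–F eclipsed, CHO–H eclipsed, tBu–SH eclipsed; 5.1 + 6.6 + 15.3 = 27.0 kJ/mol.
C has the highest total (27.0 kJ/mol).

C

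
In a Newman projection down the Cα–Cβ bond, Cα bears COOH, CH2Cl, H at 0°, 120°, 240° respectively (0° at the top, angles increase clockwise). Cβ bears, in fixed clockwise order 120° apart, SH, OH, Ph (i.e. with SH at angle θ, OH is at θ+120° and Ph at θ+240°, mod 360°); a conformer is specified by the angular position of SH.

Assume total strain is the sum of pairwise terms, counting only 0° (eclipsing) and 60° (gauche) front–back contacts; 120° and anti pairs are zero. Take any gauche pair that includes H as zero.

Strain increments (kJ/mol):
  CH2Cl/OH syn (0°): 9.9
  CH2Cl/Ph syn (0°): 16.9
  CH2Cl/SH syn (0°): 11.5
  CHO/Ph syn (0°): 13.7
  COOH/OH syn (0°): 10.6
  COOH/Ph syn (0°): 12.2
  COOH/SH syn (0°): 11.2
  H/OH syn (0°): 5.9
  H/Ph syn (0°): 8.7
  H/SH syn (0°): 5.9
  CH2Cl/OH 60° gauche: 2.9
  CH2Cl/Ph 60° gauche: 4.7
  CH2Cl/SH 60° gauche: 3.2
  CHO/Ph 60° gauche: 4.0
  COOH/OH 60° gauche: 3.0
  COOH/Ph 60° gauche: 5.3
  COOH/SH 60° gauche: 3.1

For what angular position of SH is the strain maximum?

240°

SH at 0° (eclipsed): COOH–SH eclipsed, CH2Cl–OH eclipsed, H–Ph eclipsed; 11.2 + 9.9 + 8.7 = 29.8 kJ/mol.
SH at 60° (staggered): COOH–SH gauche, COOH–Ph gauche, CH2Cl–SH gauche, CH2Cl–OH gauche; 3.1 + 5.3 + 3.2 + 2.9 = 14.5 kJ/mol.
SH at 120° (eclipsed): COOH–Ph eclipsed, CH2Cl–SH eclipsed, H–OH eclipsed; 12.2 + 11.5 + 5.9 = 29.6 kJ/mol.
SH at 180° (staggered): COOH–OH gauche, COOH–Ph gauche, CH2Cl–SH gauche, CH2Cl–Ph gauche; 3.0 + 5.3 + 3.2 + 4.7 = 16.2 kJ/mol.
SH at 240° (eclipsed): COOH–OH eclipsed, CH2Cl–Ph eclipsed, H–SH eclipsed; 10.6 + 16.9 + 5.9 = 33.4 kJ/mol.
SH at 300° (staggered): COOH–SH gauche, COOH–OH gauche, CH2Cl–OH gauche, CH2Cl–Ph gauche; 3.1 + 3.0 + 2.9 + 4.7 = 13.7 kJ/mol.
The maximum (33.4 kJ/mol) occurs with SH at 240°.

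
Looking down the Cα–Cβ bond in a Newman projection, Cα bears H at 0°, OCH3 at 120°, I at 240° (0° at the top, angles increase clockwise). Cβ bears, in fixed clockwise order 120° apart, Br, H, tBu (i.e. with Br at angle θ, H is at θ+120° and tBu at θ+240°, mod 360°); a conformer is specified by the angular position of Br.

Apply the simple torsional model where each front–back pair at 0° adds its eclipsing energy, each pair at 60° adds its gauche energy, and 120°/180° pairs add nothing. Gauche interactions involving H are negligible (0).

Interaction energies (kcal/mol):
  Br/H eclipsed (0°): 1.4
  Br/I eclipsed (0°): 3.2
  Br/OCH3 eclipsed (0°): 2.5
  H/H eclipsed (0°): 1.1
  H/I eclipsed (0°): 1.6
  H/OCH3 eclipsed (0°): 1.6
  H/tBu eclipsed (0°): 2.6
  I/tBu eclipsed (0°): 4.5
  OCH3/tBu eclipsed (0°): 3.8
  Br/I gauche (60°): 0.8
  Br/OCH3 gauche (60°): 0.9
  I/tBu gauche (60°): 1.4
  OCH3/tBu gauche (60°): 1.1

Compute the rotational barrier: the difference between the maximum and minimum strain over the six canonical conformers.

5.8 kcal/mol

Br at 0° is eclipsed. H at 0° is eclipsed with Br at 0° (1.4); OCH3 at 120° is eclipsed with H at 120° (1.6); I at 240° is eclipsed with tBu at 240° (4.5). Total 7.5 kcal/mol.
Br at 60° is staggered. OCH3 at 120° is gauche with Br at 60° (0.9); I at 240° is gauche with tBu at 300° (1.4). Total 2.3 kcal/mol.
Br at 120° is eclipsed. H at 0° is eclipsed with tBu at 0° (2.6); OCH3 at 120° is eclipsed with Br at 120° (2.5); I at 240° is eclipsed with H at 240° (1.6). Total 6.7 kcal/mol.
Br at 180° is staggered. OCH3 at 120° is gauche with Br at 180° (0.9); OCH3 at 120° is gauche with tBu at 60° (1.1); I at 240° is gauche with Br at 180° (0.8). Total 2.8 kcal/mol.
Br at 240° is eclipsed. H at 0° is eclipsed with H at 0° (1.1); OCH3 at 120° is eclipsed with tBu at 120° (3.8); I at 240° is eclipsed with Br at 240° (3.2). Total 8.1 kcal/mol.
Br at 300° is staggered. OCH3 at 120° is gauche with tBu at 180° (1.1); I at 240° is gauche with Br at 300° (0.8); I at 240° is gauche with tBu at 180° (1.4). Total 3.3 kcal/mol.
Max at 240° (8.1 kcal/mol), min at 60° (2.3 kcal/mol); barrier = 5.8 kcal/mol.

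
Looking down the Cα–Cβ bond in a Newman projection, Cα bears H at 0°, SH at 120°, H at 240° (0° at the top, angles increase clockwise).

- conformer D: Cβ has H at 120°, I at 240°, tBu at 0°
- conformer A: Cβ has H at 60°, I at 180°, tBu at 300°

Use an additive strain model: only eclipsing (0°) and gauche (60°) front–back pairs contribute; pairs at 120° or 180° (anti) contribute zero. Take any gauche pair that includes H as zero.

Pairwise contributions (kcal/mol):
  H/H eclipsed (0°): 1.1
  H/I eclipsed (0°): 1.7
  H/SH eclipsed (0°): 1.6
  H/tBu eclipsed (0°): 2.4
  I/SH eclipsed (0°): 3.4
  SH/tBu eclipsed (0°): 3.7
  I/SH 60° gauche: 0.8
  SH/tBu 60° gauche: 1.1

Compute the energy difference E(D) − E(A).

D is eclipsed. H at 0° is eclipsed with tBu at 0° (2.4); SH at 120° is eclipsed with H at 120° (1.6); H at 240° is eclipsed with I at 240° (1.7). Total 5.7 kcal/mol.
A is staggered. SH at 120° is gauche with I at 180° (0.8). Total 0.8 kcal/mol.
E(D) − E(A) = 5.7 − 0.8 = +4.9 kcal/mol.

+4.9 kcal/mol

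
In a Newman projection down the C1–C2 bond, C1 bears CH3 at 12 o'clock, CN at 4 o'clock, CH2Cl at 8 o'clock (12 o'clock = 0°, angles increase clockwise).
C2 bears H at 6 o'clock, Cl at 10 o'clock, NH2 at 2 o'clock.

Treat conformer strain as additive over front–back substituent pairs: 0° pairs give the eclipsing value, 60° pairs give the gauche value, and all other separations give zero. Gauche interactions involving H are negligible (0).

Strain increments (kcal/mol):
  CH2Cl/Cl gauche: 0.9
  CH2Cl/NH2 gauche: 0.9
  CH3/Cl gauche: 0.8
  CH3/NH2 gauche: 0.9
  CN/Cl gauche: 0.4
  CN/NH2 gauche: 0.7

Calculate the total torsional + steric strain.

3.3 kcal/mol

This conformer (staggered): CH3(0°)/Cl(300°) gauche 0.8; CH3(0°)/NH2(60°) gauche 0.9; CN(120°)/NH2(60°) gauche 0.7; CH2Cl(240°)/Cl(300°) gauche 0.9 → 3.3 kcal/mol.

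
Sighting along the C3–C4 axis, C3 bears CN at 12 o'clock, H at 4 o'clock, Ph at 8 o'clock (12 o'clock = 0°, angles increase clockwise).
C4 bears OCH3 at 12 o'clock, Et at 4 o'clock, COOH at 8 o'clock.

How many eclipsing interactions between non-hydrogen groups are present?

2

Non-H eclipsing pairs: CN(0°)/OCH3(0°); Ph(240°)/COOH(240°) — 2 interactions.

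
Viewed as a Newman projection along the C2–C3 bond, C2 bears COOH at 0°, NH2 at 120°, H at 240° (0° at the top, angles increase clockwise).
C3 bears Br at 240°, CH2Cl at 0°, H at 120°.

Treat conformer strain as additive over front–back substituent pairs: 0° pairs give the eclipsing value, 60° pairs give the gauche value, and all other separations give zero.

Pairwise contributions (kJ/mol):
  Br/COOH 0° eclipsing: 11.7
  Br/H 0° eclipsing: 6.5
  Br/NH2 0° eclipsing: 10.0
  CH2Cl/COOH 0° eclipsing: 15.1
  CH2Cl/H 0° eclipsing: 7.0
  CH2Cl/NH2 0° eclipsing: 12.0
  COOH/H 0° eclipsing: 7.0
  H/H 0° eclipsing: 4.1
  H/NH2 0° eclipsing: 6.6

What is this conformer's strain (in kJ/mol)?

This conformer (eclipsed): COOH–CH2Cl eclipsed, NH2–H eclipsed, H–Br eclipsed; 15.1 + 6.6 + 6.5 = 28.2 kJ/mol.

28.2 kJ/mol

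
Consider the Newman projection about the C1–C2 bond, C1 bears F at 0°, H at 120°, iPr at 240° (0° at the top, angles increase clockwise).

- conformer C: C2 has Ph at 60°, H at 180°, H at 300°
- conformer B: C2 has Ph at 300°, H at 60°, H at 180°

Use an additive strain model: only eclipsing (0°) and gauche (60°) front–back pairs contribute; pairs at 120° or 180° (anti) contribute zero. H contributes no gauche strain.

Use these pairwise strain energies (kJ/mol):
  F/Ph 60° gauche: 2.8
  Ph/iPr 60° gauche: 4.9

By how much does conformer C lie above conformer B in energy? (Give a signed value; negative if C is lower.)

-4.9 kJ/mol

C (staggered): F–Ph gauche; 2.8 = 2.8 kJ/mol.
B (staggered): F–Ph gauche, iPr–Ph gauche; 2.8 + 4.9 = 7.7 kJ/mol.
E(C) − E(B) = 2.8 − 7.7 = -4.9 kJ/mol.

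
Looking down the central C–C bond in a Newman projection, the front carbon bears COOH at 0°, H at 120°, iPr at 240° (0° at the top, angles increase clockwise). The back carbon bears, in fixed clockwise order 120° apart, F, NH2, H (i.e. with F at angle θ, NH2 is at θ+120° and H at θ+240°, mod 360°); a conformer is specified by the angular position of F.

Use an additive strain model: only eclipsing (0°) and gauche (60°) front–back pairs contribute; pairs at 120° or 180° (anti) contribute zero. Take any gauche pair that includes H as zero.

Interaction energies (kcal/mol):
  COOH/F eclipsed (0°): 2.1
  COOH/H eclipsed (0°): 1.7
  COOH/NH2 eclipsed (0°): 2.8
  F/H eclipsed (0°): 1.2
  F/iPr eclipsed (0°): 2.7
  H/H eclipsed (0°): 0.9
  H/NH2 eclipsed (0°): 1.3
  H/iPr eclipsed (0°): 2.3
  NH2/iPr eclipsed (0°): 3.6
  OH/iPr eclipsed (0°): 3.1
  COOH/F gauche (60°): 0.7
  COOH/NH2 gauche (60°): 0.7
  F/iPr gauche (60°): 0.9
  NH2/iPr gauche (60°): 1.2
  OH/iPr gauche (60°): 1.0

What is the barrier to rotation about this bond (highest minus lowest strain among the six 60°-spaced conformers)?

F at 0° is eclipsed. COOH at 0° is eclipsed with F at 0° (2.1); H at 120° is eclipsed with NH2 at 120° (1.3); iPr at 240° is eclipsed with H at 240° (2.3). Total 5.7 kcal/mol.
F at 60° is staggered. COOH at 0° is gauche with F at 60° (0.7); iPr at 240° is gauche with NH2 at 180° (1.2). Total 1.9 kcal/mol.
F at 120° is eclipsed. COOH at 0° is eclipsed with H at 0° (1.7); H at 120° is eclipsed with F at 120° (1.2); iPr at 240° is eclipsed with NH2 at 240° (3.6). Total 6.5 kcal/mol.
F at 180° is staggered. COOH at 0° is gauche with NH2 at 300° (0.7); iPr at 240° is gauche with F at 180° (0.9); iPr at 240° is gauche with NH2 at 300° (1.2). Total 2.8 kcal/mol.
F at 240° is eclipsed. COOH at 0° is eclipsed with NH2 at 0° (2.8); H at 120° is eclipsed with H at 120° (0.9); iPr at 240° is eclipsed with F at 240° (2.7). Total 6.4 kcal/mol.
F at 300° is staggered. COOH at 0° is gauche with F at 300° (0.7); COOH at 0° is gauche with NH2 at 60° (0.7); iPr at 240° is gauche with F at 300° (0.9). Total 2.3 kcal/mol.
Max at 120° (6.5 kcal/mol), min at 60° (1.9 kcal/mol); barrier = 4.6 kcal/mol.

4.6 kcal/mol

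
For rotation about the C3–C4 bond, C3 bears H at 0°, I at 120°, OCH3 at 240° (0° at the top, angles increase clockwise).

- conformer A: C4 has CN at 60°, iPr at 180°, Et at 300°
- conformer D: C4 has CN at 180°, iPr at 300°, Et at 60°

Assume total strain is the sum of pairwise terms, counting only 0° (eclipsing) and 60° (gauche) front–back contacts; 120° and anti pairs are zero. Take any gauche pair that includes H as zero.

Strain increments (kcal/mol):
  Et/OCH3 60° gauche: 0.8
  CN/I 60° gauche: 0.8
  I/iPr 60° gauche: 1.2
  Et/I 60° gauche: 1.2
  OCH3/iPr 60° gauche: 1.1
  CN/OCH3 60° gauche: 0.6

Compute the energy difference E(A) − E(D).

A (staggered): I–CN gauche, I–iPr gauche, OCH3–iPr gauche, OCH3–Et gauche; 0.8 + 1.2 + 1.1 + 0.8 = 3.9 kcal/mol.
D (staggered): I–CN gauche, I–Et gauche, OCH3–CN gauche, OCH3–iPr gauche; 0.8 + 1.2 + 0.6 + 1.1 = 3.7 kcal/mol.
E(A) − E(D) = 3.9 − 3.7 = +0.2 kcal/mol.

+0.2 kcal/mol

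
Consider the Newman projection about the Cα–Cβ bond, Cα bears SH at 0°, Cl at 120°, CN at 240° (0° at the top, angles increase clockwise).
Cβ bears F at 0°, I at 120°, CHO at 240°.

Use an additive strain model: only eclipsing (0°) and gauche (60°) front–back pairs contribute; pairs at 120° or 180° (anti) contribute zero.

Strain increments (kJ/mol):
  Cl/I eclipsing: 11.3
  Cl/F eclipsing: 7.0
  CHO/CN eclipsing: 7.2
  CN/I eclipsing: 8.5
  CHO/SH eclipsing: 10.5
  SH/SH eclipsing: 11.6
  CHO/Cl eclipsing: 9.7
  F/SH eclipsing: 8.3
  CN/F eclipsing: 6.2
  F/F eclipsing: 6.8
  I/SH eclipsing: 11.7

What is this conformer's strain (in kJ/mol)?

26.8 kJ/mol

This conformer (eclipsed): SH–F eclipsed, Cl–I eclipsed, CN–CHO eclipsed; 8.3 + 11.3 + 7.2 = 26.8 kJ/mol.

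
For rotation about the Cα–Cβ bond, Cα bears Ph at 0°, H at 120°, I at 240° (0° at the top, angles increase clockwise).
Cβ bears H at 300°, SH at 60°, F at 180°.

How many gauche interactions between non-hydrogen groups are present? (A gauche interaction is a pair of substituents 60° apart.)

2

Non-H gauche pairs: Ph(0°)/SH(60°); I(240°)/F(180°) — 2 interactions.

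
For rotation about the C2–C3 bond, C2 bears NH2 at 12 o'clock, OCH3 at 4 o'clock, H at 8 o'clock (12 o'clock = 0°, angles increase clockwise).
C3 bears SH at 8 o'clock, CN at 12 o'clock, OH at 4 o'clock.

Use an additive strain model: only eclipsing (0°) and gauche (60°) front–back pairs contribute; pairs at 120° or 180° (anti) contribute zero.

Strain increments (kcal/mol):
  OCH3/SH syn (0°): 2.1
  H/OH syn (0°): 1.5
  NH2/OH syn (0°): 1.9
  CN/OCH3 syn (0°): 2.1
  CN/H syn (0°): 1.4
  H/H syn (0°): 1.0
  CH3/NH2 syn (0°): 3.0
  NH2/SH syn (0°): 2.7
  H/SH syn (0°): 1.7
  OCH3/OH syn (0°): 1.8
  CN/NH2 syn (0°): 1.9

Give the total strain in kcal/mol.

5.4 kcal/mol

This conformer (eclipsed): NH2(0°)/CN(0°) eclipsed 1.9; OCH3(120°)/OH(120°) eclipsed 1.8; H(240°)/SH(240°) eclipsed 1.7 → 5.4 kcal/mol.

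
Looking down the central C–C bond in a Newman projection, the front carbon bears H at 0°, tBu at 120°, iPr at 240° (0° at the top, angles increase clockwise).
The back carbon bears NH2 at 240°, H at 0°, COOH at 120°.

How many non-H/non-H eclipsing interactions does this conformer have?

Non-H eclipsing pairs: tBu(120°)/COOH(120°); iPr(240°)/NH2(240°) — 2 interactions.

2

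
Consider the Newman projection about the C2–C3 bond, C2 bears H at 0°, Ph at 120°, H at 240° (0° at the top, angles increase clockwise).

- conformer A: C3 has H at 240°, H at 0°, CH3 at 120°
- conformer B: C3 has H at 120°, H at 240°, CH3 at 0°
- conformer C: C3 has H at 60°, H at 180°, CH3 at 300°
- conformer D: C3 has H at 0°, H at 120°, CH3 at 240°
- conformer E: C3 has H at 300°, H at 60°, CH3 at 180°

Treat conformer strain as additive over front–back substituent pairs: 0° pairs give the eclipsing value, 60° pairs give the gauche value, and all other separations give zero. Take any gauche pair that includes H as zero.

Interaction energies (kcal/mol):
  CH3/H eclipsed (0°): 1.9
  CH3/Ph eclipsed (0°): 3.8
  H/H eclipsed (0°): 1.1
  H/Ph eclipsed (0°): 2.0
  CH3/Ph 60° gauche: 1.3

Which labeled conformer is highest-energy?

A (eclipsed): H–H eclipsed, Ph–CH3 eclipsed, H–H eclipsed; 1.1 + 3.8 + 1.1 = 6.0 kcal/mol.
B (eclipsed): H–CH3 eclipsed, Ph–H eclipsed, H–H eclipsed; 1.9 + 2.0 + 1.1 = 5.0 kcal/mol.
C (staggered): no non-H gauche contacts → 0.0 kcal/mol.
D (eclipsed): H–H eclipsed, Ph–H eclipsed, H–CH3 eclipsed; 1.1 + 2.0 + 1.9 = 5.0 kcal/mol.
E (staggered): Ph–CH3 gauche; 1.3 = 1.3 kcal/mol.
A has the highest total (6.0 kcal/mol).

A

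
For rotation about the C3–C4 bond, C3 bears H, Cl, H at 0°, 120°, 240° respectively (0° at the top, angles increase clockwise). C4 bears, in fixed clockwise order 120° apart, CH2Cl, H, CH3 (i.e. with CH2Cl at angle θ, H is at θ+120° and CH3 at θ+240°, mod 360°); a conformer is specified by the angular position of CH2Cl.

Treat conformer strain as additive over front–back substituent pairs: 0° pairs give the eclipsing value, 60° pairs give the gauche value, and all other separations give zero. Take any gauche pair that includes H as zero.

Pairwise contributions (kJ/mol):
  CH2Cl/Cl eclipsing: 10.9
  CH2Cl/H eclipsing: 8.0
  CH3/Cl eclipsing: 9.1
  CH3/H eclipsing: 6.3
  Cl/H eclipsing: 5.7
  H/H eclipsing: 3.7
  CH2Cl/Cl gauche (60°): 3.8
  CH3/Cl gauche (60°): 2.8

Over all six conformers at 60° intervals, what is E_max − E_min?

CH2Cl at 0° (eclipsed): H–CH2Cl eclipsed, Cl–H eclipsed, H–CH3 eclipsed; 8.0 + 5.7 + 6.3 = 20.0 kJ/mol.
CH2Cl at 60° (staggered): Cl–CH2Cl gauche; 3.8 = 3.8 kJ/mol.
CH2Cl at 120° (eclipsed): H–CH3 eclipsed, Cl–CH2Cl eclipsed, H–H eclipsed; 6.3 + 10.9 + 3.7 = 20.9 kJ/mol.
CH2Cl at 180° (staggered): Cl–CH2Cl gauche, Cl–CH3 gauche; 3.8 + 2.8 = 6.6 kJ/mol.
CH2Cl at 240° (eclipsed): H–H eclipsed, Cl–CH3 eclipsed, H–CH2Cl eclipsed; 3.7 + 9.1 + 8.0 = 20.8 kJ/mol.
CH2Cl at 300° (staggered): Cl–CH3 gauche; 2.8 = 2.8 kJ/mol.
Max at 120° (20.9 kJ/mol), min at 300° (2.8 kJ/mol); barrier = 18.1 kJ/mol.

18.1 kJ/mol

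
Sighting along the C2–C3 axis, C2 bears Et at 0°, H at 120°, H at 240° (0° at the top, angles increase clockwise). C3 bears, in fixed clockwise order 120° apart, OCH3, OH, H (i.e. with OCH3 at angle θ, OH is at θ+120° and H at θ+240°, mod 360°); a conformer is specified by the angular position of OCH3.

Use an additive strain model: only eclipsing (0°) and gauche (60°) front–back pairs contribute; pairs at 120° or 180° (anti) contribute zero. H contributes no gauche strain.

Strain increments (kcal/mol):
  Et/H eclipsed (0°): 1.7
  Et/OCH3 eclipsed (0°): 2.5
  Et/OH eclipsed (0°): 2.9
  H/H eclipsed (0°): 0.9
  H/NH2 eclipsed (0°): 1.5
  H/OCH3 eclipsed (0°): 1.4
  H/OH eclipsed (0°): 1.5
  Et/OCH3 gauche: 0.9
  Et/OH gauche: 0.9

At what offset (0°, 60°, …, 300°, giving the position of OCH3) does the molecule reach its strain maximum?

240°

OCH3 at 0° (eclipsed): Et(0°)/OCH3(0°) eclipsed 2.5; H(120°)/OH(120°) eclipsed 1.5; H(240°)/H(240°) eclipsed 0.9 → 4.9 kcal/mol.
OCH3 at 60° (staggered): Et(0°)/OCH3(60°) gauche 0.9 → 0.9 kcal/mol.
OCH3 at 120° (eclipsed): Et(0°)/H(0°) eclipsed 1.7; H(120°)/OCH3(120°) eclipsed 1.4; H(240°)/OH(240°) eclipsed 1.5 → 4.6 kcal/mol.
OCH3 at 180° (staggered): Et(0°)/OH(300°) gauche 0.9 → 0.9 kcal/mol.
OCH3 at 240° (eclipsed): Et(0°)/OH(0°) eclipsed 2.9; H(120°)/H(120°) eclipsed 0.9; H(240°)/OCH3(240°) eclipsed 1.4 → 5.2 kcal/mol.
OCH3 at 300° (staggered): Et(0°)/OCH3(300°) gauche 0.9; Et(0°)/OH(60°) gauche 0.9 → 1.8 kcal/mol.
The maximum (5.2 kcal/mol) occurs with OCH3 at 240°.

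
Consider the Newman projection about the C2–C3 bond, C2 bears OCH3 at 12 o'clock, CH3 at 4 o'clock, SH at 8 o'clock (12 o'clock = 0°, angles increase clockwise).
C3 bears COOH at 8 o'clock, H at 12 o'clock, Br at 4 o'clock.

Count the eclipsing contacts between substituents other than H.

2

Non-H eclipsing pairs: CH3(120°)/Br(120°); SH(240°)/COOH(240°) — 2 interactions.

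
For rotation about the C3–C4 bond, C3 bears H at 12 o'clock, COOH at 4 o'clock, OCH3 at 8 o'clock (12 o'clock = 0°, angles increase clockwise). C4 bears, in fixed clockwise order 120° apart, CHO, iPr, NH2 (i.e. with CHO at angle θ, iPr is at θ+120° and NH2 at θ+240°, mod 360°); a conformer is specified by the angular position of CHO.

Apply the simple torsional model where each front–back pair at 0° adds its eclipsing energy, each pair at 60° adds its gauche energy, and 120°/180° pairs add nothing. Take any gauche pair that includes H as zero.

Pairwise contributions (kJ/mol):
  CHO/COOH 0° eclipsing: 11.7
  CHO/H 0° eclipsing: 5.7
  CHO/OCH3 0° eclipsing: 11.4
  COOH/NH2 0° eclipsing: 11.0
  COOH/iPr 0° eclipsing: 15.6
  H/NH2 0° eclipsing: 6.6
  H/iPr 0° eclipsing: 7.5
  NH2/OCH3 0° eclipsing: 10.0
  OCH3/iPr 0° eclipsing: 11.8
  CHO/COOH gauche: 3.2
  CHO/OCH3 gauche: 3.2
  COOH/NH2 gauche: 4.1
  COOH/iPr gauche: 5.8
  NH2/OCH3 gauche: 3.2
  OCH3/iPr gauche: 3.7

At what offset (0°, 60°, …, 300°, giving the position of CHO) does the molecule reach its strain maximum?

0°

CHO at 0° (eclipsed): H–CHO eclipsed, COOH–iPr eclipsed, OCH3–NH2 eclipsed; 5.7 + 15.6 + 10.0 = 31.3 kJ/mol.
CHO at 60° (staggered): COOH–CHO gauche, COOH–iPr gauche, OCH3–iPr gauche, OCH3–NH2 gauche; 3.2 + 5.8 + 3.7 + 3.2 = 15.9 kJ/mol.
CHO at 120° (eclipsed): H–NH2 eclipsed, COOH–CHO eclipsed, OCH3–iPr eclipsed; 6.6 + 11.7 + 11.8 = 30.1 kJ/mol.
CHO at 180° (staggered): COOH–CHO gauche, COOH–NH2 gauche, OCH3–CHO gauche, OCH3–iPr gauche; 3.2 + 4.1 + 3.2 + 3.7 = 14.2 kJ/mol.
CHO at 240° (eclipsed): H–iPr eclipsed, COOH–NH2 eclipsed, OCH3–CHO eclipsed; 7.5 + 11.0 + 11.4 = 29.9 kJ/mol.
CHO at 300° (staggered): COOH–iPr gauche, COOH–NH2 gauche, OCH3–CHO gauche, OCH3–NH2 gauche; 5.8 + 4.1 + 3.2 + 3.2 = 16.3 kJ/mol.
The maximum (31.3 kJ/mol) occurs with CHO at 0°.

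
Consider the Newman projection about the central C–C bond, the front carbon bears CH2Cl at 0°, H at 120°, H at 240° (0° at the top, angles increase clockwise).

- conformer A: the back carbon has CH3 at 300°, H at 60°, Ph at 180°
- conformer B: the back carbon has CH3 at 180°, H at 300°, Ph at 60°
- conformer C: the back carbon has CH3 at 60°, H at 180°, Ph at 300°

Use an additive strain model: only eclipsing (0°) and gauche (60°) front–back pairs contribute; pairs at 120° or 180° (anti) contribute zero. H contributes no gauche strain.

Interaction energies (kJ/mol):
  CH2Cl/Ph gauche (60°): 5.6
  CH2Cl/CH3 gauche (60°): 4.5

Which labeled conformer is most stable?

A

A (staggered): CH2Cl(0°)/CH3(300°) gauche 4.5 → 4.5 kJ/mol.
B (staggered): CH2Cl(0°)/Ph(60°) gauche 5.6 → 5.6 kJ/mol.
C (staggered): CH2Cl(0°)/CH3(60°) gauche 4.5; CH2Cl(0°)/Ph(300°) gauche 5.6 → 10.1 kJ/mol.
A has the lowest total (4.5 kJ/mol).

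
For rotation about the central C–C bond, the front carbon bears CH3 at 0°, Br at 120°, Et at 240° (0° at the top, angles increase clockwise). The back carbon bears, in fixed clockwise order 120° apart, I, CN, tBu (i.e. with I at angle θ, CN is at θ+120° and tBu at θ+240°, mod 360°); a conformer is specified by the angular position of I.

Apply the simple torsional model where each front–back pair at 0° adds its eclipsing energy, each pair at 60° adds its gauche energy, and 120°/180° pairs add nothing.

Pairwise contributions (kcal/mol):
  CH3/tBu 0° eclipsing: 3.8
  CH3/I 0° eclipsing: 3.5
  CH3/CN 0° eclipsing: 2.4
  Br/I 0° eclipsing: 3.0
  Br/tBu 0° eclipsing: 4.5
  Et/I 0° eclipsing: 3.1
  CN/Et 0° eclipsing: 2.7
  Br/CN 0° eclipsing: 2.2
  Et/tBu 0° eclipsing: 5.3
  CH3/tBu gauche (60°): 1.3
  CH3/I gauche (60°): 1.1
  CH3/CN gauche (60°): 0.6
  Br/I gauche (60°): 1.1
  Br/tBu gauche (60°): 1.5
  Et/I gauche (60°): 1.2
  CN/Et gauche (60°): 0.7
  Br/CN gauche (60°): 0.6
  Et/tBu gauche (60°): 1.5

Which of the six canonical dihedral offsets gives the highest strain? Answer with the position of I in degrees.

I at 0° is eclipsed. CH3 at 0° is eclipsed with I at 0° (3.5); Br at 120° is eclipsed with CN at 120° (2.2); Et at 240° is eclipsed with tBu at 240° (5.3). Total 11.0 kcal/mol.
I at 60° is staggered. CH3 at 0° is gauche with I at 60° (1.1); CH3 at 0° is gauche with tBu at 300° (1.3); Br at 120° is gauche with I at 60° (1.1); Br at 120° is gauche with CN at 180° (0.6); Et at 240° is gauche with CN at 180° (0.7); Et at 240° is gauche with tBu at 300° (1.5). Total 6.3 kcal/mol.
I at 120° is eclipsed. CH3 at 0° is eclipsed with tBu at 0° (3.8); Br at 120° is eclipsed with I at 120° (3.0); Et at 240° is eclipsed with CN at 240° (2.7). Total 9.5 kcal/mol.
I at 180° is staggered. CH3 at 0° is gauche with CN at 300° (0.6); CH3 at 0° is gauche with tBu at 60° (1.3); Br at 120° is gauche with I at 180° (1.1); Br at 120° is gauche with tBu at 60° (1.5); Et at 240° is gauche with I at 180° (1.2); Et at 240° is gauche with CN at 300° (0.7). Total 6.4 kcal/mol.
I at 240° is eclipsed. CH3 at 0° is eclipsed with CN at 0° (2.4); Br at 120° is eclipsed with tBu at 120° (4.5); Et at 240° is eclipsed with I at 240° (3.1). Total 10.0 kcal/mol.
I at 300° is staggered. CH3 at 0° is gauche with I at 300° (1.1); CH3 at 0° is gauche with CN at 60° (0.6); Br at 120° is gauche with CN at 60° (0.6); Br at 120° is gauche with tBu at 180° (1.5); Et at 240° is gauche with I at 300° (1.2); Et at 240° is gauche with tBu at 180° (1.5). Total 6.5 kcal/mol.
The maximum (11.0 kcal/mol) occurs with I at 0°.

0°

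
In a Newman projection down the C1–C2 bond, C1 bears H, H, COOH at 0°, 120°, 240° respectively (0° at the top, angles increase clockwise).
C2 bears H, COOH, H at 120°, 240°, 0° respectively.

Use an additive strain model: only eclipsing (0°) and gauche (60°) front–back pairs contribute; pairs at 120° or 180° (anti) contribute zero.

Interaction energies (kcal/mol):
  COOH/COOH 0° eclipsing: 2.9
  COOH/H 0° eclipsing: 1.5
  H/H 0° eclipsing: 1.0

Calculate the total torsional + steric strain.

This conformer (eclipsed): H(0°)/H(0°) eclipsed 1.0; H(120°)/H(120°) eclipsed 1.0; COOH(240°)/COOH(240°) eclipsed 2.9 → 4.9 kcal/mol.

4.9 kcal/mol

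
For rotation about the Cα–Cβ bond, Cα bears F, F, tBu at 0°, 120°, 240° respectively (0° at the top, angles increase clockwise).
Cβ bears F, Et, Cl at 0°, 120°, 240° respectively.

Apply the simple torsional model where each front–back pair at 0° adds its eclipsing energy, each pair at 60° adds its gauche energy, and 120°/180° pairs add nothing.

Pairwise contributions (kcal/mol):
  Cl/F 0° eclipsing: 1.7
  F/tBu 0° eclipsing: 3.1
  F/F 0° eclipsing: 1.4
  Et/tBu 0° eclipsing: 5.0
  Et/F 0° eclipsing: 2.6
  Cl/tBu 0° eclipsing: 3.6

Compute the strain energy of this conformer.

7.6 kcal/mol

This conformer (eclipsed): F(0°)/F(0°) eclipsed 1.4; F(120°)/Et(120°) eclipsed 2.6; tBu(240°)/Cl(240°) eclipsed 3.6 → 7.6 kcal/mol.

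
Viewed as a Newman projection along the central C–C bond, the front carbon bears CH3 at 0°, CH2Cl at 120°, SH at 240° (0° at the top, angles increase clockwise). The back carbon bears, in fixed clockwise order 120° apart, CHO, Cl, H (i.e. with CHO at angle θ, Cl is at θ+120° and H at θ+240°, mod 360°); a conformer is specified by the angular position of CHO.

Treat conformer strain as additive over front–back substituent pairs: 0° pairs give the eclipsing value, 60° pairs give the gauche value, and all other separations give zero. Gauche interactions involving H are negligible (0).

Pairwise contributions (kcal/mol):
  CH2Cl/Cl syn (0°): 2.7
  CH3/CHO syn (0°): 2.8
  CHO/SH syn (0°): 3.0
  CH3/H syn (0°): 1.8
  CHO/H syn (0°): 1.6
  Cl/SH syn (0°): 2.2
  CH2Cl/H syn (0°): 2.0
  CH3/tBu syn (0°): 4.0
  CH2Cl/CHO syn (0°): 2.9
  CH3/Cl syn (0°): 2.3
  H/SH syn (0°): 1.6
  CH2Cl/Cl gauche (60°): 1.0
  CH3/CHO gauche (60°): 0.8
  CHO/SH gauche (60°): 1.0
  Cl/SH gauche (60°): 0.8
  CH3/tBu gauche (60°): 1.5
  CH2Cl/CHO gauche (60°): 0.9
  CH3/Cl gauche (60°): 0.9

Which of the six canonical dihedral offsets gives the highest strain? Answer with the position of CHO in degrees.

240°

CHO at 0° (eclipsed): CH3–CHO eclipsed, CH2Cl–Cl eclipsed, SH–H eclipsed; 2.8 + 2.7 + 1.6 = 7.1 kcal/mol.
CHO at 60° (staggered): CH3–CHO gauche, CH2Cl–CHO gauche, CH2Cl–Cl gauche, SH–Cl gauche; 0.8 + 0.9 + 1.0 + 0.8 = 3.5 kcal/mol.
CHO at 120° (eclipsed): CH3–H eclipsed, CH2Cl–CHO eclipsed, SH–Cl eclipsed; 1.8 + 2.9 + 2.2 = 6.9 kcal/mol.
CHO at 180° (staggered): CH3–Cl gauche, CH2Cl–CHO gauche, SH–CHO gauche, SH–Cl gauche; 0.9 + 0.9 + 1.0 + 0.8 = 3.6 kcal/mol.
CHO at 240° (eclipsed): CH3–Cl eclipsed, CH2Cl–H eclipsed, SH–CHO eclipsed; 2.3 + 2.0 + 3.0 = 7.3 kcal/mol.
CHO at 300° (staggered): CH3–CHO gauche, CH3–Cl gauche, CH2Cl–Cl gauche, SH–CHO gauche; 0.8 + 0.9 + 1.0 + 1.0 = 3.7 kcal/mol.
The maximum (7.3 kcal/mol) occurs with CHO at 240°.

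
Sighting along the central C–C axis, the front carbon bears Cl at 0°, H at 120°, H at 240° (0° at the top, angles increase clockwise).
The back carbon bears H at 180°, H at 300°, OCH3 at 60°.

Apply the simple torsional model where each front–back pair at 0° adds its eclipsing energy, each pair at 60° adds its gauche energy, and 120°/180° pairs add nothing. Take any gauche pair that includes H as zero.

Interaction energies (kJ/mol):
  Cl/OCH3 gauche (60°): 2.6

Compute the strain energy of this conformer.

This conformer (staggered): Cl–OCH3 gauche; 2.6 = 2.6 kJ/mol.

2.6 kJ/mol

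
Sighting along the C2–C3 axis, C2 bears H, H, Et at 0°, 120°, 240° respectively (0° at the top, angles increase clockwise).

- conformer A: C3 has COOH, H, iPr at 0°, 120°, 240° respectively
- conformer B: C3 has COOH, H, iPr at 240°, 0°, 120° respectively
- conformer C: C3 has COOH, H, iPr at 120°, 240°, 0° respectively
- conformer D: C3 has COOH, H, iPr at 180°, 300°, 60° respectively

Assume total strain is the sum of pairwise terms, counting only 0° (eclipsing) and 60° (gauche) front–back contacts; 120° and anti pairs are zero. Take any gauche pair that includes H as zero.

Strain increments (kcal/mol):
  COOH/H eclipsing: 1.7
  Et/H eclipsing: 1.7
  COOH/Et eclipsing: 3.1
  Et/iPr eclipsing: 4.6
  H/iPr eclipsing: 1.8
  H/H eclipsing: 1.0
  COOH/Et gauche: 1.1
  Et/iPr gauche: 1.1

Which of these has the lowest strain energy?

A (eclipsed): H–COOH eclipsed, H–H eclipsed, Et–iPr eclipsed; 1.7 + 1.0 + 4.6 = 7.3 kcal/mol.
B (eclipsed): H–H eclipsed, H–iPr eclipsed, Et–COOH eclipsed; 1.0 + 1.8 + 3.1 = 5.9 kcal/mol.
C (eclipsed): H–iPr eclipsed, H–COOH eclipsed, Et–H eclipsed; 1.8 + 1.7 + 1.7 = 5.2 kcal/mol.
D (staggered): Et–COOH gauche; 1.1 = 1.1 kcal/mol.
D has the lowest total (1.1 kcal/mol).

D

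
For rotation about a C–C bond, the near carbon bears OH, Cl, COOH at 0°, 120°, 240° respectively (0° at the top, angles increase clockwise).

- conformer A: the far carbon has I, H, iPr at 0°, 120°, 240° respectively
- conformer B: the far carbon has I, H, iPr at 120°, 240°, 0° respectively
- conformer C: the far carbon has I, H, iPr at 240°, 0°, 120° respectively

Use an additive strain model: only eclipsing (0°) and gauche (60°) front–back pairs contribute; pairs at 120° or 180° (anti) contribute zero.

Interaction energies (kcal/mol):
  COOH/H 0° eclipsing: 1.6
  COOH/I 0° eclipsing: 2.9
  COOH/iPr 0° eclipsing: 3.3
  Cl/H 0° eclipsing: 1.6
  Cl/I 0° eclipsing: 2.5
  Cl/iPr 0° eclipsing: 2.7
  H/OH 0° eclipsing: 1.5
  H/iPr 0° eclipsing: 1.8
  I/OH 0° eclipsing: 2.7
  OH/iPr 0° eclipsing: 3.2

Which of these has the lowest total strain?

C

A (eclipsed): OH–I eclipsed, Cl–H eclipsed, COOH–iPr eclipsed; 2.7 + 1.6 + 3.3 = 7.6 kcal/mol.
B (eclipsed): OH–iPr eclipsed, Cl–I eclipsed, COOH–H eclipsed; 3.2 + 2.5 + 1.6 = 7.3 kcal/mol.
C (eclipsed): OH–H eclipsed, Cl–iPr eclipsed, COOH–I eclipsed; 1.5 + 2.7 + 2.9 = 7.1 kcal/mol.
C has the lowest total (7.1 kcal/mol).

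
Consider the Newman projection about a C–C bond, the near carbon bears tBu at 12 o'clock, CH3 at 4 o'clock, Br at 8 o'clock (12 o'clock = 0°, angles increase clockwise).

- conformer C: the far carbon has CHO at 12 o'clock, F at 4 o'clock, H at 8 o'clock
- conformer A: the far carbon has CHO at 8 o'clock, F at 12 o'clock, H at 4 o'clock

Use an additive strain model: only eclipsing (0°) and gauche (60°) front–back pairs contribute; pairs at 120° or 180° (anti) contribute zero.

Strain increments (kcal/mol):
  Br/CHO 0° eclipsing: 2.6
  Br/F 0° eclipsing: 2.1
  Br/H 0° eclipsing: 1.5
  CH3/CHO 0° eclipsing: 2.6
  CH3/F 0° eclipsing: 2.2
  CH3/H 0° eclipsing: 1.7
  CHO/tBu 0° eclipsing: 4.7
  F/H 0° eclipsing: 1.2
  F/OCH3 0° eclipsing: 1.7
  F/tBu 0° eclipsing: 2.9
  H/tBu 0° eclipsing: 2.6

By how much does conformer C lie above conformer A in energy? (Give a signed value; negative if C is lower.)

C (eclipsed): tBu(0°)/CHO(0°) eclipsed 4.7; CH3(120°)/F(120°) eclipsed 2.2; Br(240°)/H(240°) eclipsed 1.5 → 8.4 kcal/mol.
A (eclipsed): tBu(0°)/F(0°) eclipsed 2.9; CH3(120°)/H(120°) eclipsed 1.7; Br(240°)/CHO(240°) eclipsed 2.6 → 7.2 kcal/mol.
E(C) − E(A) = 8.4 − 7.2 = +1.2 kcal/mol.

+1.2 kcal/mol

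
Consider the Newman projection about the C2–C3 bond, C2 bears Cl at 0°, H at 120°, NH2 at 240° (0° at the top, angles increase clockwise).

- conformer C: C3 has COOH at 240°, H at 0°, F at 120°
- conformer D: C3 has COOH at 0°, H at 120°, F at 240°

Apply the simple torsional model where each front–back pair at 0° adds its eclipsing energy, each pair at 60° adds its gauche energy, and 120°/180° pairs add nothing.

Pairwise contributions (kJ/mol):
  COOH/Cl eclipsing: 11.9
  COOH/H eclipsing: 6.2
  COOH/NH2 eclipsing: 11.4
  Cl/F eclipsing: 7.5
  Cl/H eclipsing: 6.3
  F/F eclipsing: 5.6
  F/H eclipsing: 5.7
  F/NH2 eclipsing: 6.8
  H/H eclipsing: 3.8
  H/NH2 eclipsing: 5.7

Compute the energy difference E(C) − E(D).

+0.9 kJ/mol

C (eclipsed): Cl–H eclipsed, H–F eclipsed, NH2–COOH eclipsed; 6.3 + 5.7 + 11.4 = 23.4 kJ/mol.
D (eclipsed): Cl–COOH eclipsed, H–H eclipsed, NH2–F eclipsed; 11.9 + 3.8 + 6.8 = 22.5 kJ/mol.
E(C) − E(D) = 23.4 − 22.5 = +0.9 kJ/mol.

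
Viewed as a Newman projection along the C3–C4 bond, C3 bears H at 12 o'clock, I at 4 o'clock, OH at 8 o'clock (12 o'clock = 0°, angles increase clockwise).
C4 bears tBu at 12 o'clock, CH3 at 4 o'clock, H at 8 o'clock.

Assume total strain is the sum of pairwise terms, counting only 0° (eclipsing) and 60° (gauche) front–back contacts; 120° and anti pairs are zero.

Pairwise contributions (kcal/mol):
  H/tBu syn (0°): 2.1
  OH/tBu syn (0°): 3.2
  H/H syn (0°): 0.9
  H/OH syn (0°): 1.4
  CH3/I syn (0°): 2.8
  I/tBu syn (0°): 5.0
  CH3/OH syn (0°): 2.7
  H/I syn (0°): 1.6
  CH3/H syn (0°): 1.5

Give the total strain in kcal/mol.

This conformer (eclipsed): H–tBu eclipsed, I–CH3 eclipsed, OH–H eclipsed; 2.1 + 2.8 + 1.4 = 6.3 kcal/mol.

6.3 kcal/mol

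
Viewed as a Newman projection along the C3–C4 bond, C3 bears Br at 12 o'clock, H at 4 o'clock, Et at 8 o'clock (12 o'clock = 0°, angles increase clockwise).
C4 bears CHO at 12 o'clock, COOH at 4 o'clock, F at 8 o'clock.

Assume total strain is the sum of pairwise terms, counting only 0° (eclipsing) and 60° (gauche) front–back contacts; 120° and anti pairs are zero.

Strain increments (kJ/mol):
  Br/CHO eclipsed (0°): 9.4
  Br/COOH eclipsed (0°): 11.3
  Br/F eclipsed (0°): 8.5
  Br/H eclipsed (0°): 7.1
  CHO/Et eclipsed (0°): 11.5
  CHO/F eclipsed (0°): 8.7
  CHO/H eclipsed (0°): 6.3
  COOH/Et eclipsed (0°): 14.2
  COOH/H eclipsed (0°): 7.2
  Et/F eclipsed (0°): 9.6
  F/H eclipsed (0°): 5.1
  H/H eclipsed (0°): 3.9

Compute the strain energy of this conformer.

This conformer (eclipsed): Br–CHO eclipsed, H–COOH eclipsed, Et–F eclipsed; 9.4 + 7.2 + 9.6 = 26.2 kJ/mol.

26.2 kJ/mol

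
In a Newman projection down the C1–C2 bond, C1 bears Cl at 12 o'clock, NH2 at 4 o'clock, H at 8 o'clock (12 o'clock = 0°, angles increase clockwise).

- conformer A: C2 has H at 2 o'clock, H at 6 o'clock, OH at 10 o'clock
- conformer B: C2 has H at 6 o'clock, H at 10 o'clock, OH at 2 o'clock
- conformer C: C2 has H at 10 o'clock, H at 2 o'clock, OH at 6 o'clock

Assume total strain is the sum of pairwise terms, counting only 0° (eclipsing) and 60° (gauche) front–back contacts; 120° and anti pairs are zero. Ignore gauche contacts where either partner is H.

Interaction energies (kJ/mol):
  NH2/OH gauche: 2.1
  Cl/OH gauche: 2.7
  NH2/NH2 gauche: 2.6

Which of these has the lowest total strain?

A (staggered): Cl(0°)/OH(300°) gauche 2.7 → 2.7 kJ/mol.
B (staggered): Cl(0°)/OH(60°) gauche 2.7; NH2(120°)/OH(60°) gauche 2.1 → 4.8 kJ/mol.
C (staggered): NH2(120°)/OH(180°) gauche 2.1 → 2.1 kJ/mol.
C has the lowest total (2.1 kJ/mol).

C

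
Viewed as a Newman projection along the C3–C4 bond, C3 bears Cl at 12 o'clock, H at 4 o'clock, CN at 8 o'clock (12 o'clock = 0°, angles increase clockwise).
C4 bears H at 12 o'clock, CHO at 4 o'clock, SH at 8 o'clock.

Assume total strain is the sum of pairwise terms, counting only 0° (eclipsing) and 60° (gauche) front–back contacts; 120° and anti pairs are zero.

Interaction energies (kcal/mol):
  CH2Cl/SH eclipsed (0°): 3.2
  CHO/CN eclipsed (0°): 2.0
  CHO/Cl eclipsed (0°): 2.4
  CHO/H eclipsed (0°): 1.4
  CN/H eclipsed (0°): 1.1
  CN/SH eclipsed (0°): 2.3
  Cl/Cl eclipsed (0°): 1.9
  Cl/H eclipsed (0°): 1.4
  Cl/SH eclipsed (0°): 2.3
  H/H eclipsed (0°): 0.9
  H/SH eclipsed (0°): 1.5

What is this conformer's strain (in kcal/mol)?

5.1 kcal/mol

This conformer (eclipsed): Cl–H eclipsed, H–CHO eclipsed, CN–SH eclipsed; 1.4 + 1.4 + 2.3 = 5.1 kcal/mol.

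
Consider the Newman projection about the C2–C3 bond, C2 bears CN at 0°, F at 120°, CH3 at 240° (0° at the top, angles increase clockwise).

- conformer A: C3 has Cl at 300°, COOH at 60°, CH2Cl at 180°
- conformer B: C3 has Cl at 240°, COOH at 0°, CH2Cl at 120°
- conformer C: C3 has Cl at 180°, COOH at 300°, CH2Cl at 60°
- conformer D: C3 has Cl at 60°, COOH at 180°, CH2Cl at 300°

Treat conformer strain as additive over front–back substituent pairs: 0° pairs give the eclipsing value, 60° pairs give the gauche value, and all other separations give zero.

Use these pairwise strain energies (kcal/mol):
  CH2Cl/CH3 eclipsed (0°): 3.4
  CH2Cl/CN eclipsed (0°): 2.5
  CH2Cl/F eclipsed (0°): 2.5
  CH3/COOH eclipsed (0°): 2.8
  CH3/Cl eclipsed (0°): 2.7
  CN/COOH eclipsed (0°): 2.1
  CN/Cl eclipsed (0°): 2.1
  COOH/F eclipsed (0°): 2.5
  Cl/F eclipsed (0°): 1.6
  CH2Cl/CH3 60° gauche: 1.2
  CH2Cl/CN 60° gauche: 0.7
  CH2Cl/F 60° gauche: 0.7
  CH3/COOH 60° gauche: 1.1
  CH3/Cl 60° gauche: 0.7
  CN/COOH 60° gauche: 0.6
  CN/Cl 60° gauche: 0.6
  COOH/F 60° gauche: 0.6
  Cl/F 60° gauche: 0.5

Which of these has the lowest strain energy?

A is staggered. CN at 0° is gauche with Cl at 300° (0.6); CN at 0° is gauche with COOH at 60° (0.6); F at 120° is gauche with COOH at 60° (0.6); F at 120° is gauche with CH2Cl at 180° (0.7); CH3 at 240° is gauche with Cl at 300° (0.7); CH3 at 240° is gauche with CH2Cl at 180° (1.2). Total 4.4 kcal/mol.
B is eclipsed. CN at 0° is eclipsed with COOH at 0° (2.1); F at 120° is eclipsed with CH2Cl at 120° (2.5); CH3 at 240° is eclipsed with Cl at 240° (2.7). Total 7.3 kcal/mol.
C is staggered. CN at 0° is gauche with COOH at 300° (0.6); CN at 0° is gauche with CH2Cl at 60° (0.7); F at 120° is gauche with Cl at 180° (0.5); F at 120° is gauche with CH2Cl at 60° (0.7); CH3 at 240° is gauche with Cl at 180° (0.7); CH3 at 240° is gauche with COOH at 300° (1.1). Total 4.3 kcal/mol.
D is staggered. CN at 0° is gauche with Cl at 60° (0.6); CN at 0° is gauche with CH2Cl at 300° (0.7); F at 120° is gauche with Cl at 60° (0.5); F at 120° is gauche with COOH at 180° (0.6); CH3 at 240° is gauche with COOH at 180° (1.1); CH3 at 240° is gauche with CH2Cl at 300° (1.2). Total 4.7 kcal/mol.
C has the lowest total (4.3 kcal/mol).

C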